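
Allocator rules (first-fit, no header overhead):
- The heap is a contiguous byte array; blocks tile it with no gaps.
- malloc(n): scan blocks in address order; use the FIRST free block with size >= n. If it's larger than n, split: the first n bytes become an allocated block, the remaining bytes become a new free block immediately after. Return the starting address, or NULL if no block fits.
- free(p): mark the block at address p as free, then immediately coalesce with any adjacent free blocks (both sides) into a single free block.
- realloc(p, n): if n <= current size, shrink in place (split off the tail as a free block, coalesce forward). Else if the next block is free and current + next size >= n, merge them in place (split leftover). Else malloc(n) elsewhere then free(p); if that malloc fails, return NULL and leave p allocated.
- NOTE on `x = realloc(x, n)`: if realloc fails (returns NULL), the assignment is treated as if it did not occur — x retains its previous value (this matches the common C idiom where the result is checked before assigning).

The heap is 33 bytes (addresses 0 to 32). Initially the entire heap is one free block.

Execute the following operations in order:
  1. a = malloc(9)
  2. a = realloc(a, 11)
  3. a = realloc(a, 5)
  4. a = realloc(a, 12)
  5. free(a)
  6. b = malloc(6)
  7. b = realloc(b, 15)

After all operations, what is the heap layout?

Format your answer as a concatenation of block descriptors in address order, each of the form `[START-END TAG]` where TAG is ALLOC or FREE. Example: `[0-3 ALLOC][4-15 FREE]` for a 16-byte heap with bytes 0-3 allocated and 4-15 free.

Answer: [0-14 ALLOC][15-32 FREE]

Derivation:
Op 1: a = malloc(9) -> a = 0; heap: [0-8 ALLOC][9-32 FREE]
Op 2: a = realloc(a, 11) -> a = 0; heap: [0-10 ALLOC][11-32 FREE]
Op 3: a = realloc(a, 5) -> a = 0; heap: [0-4 ALLOC][5-32 FREE]
Op 4: a = realloc(a, 12) -> a = 0; heap: [0-11 ALLOC][12-32 FREE]
Op 5: free(a) -> (freed a); heap: [0-32 FREE]
Op 6: b = malloc(6) -> b = 0; heap: [0-5 ALLOC][6-32 FREE]
Op 7: b = realloc(b, 15) -> b = 0; heap: [0-14 ALLOC][15-32 FREE]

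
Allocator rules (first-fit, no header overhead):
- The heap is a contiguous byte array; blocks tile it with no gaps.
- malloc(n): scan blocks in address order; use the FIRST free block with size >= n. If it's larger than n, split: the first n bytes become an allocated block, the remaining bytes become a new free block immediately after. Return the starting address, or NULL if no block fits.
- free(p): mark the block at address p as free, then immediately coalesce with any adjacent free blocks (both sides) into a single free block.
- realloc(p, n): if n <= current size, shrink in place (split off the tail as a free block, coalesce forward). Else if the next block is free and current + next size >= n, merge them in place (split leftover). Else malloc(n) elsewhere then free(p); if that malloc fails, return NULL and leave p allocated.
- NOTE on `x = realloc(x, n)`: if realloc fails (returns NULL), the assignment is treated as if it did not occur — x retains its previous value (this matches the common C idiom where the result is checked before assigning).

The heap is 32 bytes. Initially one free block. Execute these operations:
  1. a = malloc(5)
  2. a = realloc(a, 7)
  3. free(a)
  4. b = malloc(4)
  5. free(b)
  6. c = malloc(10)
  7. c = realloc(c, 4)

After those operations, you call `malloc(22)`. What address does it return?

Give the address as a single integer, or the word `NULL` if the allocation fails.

Op 1: a = malloc(5) -> a = 0; heap: [0-4 ALLOC][5-31 FREE]
Op 2: a = realloc(a, 7) -> a = 0; heap: [0-6 ALLOC][7-31 FREE]
Op 3: free(a) -> (freed a); heap: [0-31 FREE]
Op 4: b = malloc(4) -> b = 0; heap: [0-3 ALLOC][4-31 FREE]
Op 5: free(b) -> (freed b); heap: [0-31 FREE]
Op 6: c = malloc(10) -> c = 0; heap: [0-9 ALLOC][10-31 FREE]
Op 7: c = realloc(c, 4) -> c = 0; heap: [0-3 ALLOC][4-31 FREE]
malloc(22): first-fit scan over [0-3 ALLOC][4-31 FREE] -> 4

Answer: 4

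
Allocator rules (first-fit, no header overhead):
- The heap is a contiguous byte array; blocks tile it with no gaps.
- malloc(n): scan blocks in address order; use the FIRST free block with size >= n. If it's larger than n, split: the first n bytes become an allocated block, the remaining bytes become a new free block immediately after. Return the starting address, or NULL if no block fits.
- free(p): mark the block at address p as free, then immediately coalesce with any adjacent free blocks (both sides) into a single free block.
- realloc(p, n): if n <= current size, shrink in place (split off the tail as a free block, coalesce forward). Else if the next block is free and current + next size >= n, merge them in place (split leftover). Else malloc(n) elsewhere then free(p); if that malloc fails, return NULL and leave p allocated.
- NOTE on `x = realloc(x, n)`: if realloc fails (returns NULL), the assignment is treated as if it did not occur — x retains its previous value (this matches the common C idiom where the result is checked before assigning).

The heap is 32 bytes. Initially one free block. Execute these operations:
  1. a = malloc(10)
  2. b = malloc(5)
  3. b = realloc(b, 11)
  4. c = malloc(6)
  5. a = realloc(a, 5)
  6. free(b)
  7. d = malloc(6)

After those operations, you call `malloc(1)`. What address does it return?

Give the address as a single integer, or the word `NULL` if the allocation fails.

Op 1: a = malloc(10) -> a = 0; heap: [0-9 ALLOC][10-31 FREE]
Op 2: b = malloc(5) -> b = 10; heap: [0-9 ALLOC][10-14 ALLOC][15-31 FREE]
Op 3: b = realloc(b, 11) -> b = 10; heap: [0-9 ALLOC][10-20 ALLOC][21-31 FREE]
Op 4: c = malloc(6) -> c = 21; heap: [0-9 ALLOC][10-20 ALLOC][21-26 ALLOC][27-31 FREE]
Op 5: a = realloc(a, 5) -> a = 0; heap: [0-4 ALLOC][5-9 FREE][10-20 ALLOC][21-26 ALLOC][27-31 FREE]
Op 6: free(b) -> (freed b); heap: [0-4 ALLOC][5-20 FREE][21-26 ALLOC][27-31 FREE]
Op 7: d = malloc(6) -> d = 5; heap: [0-4 ALLOC][5-10 ALLOC][11-20 FREE][21-26 ALLOC][27-31 FREE]
malloc(1): first-fit scan over [0-4 ALLOC][5-10 ALLOC][11-20 FREE][21-26 ALLOC][27-31 FREE] -> 11

Answer: 11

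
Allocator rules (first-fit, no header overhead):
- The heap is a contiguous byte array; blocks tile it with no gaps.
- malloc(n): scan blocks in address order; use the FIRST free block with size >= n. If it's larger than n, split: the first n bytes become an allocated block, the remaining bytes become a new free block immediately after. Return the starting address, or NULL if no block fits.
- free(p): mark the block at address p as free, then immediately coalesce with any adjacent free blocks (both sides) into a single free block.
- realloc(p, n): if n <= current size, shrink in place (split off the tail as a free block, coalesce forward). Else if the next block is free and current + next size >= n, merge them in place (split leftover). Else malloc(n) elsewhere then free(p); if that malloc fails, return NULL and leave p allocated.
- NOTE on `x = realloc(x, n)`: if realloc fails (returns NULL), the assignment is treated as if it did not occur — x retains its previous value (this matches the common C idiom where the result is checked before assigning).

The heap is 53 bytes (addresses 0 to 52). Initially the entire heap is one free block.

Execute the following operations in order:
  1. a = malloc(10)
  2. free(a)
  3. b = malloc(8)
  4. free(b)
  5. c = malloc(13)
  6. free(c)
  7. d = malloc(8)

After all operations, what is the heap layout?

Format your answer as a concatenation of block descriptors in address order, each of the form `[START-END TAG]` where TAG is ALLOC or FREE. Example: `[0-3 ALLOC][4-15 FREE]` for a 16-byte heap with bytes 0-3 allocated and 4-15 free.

Op 1: a = malloc(10) -> a = 0; heap: [0-9 ALLOC][10-52 FREE]
Op 2: free(a) -> (freed a); heap: [0-52 FREE]
Op 3: b = malloc(8) -> b = 0; heap: [0-7 ALLOC][8-52 FREE]
Op 4: free(b) -> (freed b); heap: [0-52 FREE]
Op 5: c = malloc(13) -> c = 0; heap: [0-12 ALLOC][13-52 FREE]
Op 6: free(c) -> (freed c); heap: [0-52 FREE]
Op 7: d = malloc(8) -> d = 0; heap: [0-7 ALLOC][8-52 FREE]

Answer: [0-7 ALLOC][8-52 FREE]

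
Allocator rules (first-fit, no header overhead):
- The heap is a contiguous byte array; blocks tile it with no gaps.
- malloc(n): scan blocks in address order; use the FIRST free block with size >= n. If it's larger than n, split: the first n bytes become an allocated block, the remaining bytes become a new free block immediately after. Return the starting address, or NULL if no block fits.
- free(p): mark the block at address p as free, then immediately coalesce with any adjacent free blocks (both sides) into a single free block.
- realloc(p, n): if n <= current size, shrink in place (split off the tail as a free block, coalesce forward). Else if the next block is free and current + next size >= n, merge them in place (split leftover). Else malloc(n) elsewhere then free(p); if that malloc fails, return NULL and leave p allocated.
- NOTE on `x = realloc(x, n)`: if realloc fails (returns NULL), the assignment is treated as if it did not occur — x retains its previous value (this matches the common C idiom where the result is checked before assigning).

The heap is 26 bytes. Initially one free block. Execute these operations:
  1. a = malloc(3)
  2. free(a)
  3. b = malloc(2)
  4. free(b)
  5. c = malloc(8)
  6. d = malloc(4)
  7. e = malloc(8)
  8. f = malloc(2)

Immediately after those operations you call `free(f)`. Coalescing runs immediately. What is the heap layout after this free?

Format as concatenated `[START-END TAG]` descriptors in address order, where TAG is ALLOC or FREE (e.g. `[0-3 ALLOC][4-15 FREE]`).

Op 1: a = malloc(3) -> a = 0; heap: [0-2 ALLOC][3-25 FREE]
Op 2: free(a) -> (freed a); heap: [0-25 FREE]
Op 3: b = malloc(2) -> b = 0; heap: [0-1 ALLOC][2-25 FREE]
Op 4: free(b) -> (freed b); heap: [0-25 FREE]
Op 5: c = malloc(8) -> c = 0; heap: [0-7 ALLOC][8-25 FREE]
Op 6: d = malloc(4) -> d = 8; heap: [0-7 ALLOC][8-11 ALLOC][12-25 FREE]
Op 7: e = malloc(8) -> e = 12; heap: [0-7 ALLOC][8-11 ALLOC][12-19 ALLOC][20-25 FREE]
Op 8: f = malloc(2) -> f = 20; heap: [0-7 ALLOC][8-11 ALLOC][12-19 ALLOC][20-21 ALLOC][22-25 FREE]
free(f): f = 20 -> block [20-21 ALLOC]; mark free, coalesce with adjacent free neighbors -> [0-7 ALLOC][8-11 ALLOC][12-19 ALLOC][20-25 FREE]

Answer: [0-7 ALLOC][8-11 ALLOC][12-19 ALLOC][20-25 FREE]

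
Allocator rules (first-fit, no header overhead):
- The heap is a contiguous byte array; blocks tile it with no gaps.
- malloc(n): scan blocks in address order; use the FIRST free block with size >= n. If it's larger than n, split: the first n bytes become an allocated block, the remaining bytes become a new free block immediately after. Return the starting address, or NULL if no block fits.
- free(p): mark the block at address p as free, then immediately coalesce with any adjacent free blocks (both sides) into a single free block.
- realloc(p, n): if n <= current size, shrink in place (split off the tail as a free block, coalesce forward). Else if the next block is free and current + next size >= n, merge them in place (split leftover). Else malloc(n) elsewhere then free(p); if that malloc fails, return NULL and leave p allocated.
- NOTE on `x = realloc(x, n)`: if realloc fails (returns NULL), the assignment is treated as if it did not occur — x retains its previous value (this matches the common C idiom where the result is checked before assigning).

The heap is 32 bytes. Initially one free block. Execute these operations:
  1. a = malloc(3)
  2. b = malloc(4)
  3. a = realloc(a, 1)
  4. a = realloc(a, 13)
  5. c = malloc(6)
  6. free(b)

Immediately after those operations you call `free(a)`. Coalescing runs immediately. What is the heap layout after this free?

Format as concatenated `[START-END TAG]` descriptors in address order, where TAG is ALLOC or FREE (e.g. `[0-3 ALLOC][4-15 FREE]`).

Op 1: a = malloc(3) -> a = 0; heap: [0-2 ALLOC][3-31 FREE]
Op 2: b = malloc(4) -> b = 3; heap: [0-2 ALLOC][3-6 ALLOC][7-31 FREE]
Op 3: a = realloc(a, 1) -> a = 0; heap: [0-0 ALLOC][1-2 FREE][3-6 ALLOC][7-31 FREE]
Op 4: a = realloc(a, 13) -> a = 7; heap: [0-2 FREE][3-6 ALLOC][7-19 ALLOC][20-31 FREE]
Op 5: c = malloc(6) -> c = 20; heap: [0-2 FREE][3-6 ALLOC][7-19 ALLOC][20-25 ALLOC][26-31 FREE]
Op 6: free(b) -> (freed b); heap: [0-6 FREE][7-19 ALLOC][20-25 ALLOC][26-31 FREE]
free(a): a = 7 -> block [7-19 ALLOC]; mark free, coalesce with adjacent free neighbors -> [0-19 FREE][20-25 ALLOC][26-31 FREE]

Answer: [0-19 FREE][20-25 ALLOC][26-31 FREE]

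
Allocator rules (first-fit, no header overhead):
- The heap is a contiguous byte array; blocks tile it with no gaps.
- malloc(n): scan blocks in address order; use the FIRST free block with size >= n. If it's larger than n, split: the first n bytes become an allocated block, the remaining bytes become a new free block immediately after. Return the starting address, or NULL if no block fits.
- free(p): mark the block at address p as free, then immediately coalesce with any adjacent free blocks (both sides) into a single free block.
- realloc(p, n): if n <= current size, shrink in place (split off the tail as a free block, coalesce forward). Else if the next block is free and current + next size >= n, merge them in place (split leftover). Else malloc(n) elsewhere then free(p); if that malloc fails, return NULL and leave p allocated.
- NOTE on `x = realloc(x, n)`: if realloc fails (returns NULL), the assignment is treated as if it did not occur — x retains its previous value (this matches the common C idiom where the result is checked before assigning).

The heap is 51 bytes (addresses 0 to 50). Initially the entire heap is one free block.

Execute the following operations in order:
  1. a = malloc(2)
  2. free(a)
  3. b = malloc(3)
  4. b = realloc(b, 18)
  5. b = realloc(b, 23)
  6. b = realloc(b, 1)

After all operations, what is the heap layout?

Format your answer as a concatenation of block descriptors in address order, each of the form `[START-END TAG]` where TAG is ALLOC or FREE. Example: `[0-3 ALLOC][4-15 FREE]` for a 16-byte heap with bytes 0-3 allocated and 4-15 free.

Op 1: a = malloc(2) -> a = 0; heap: [0-1 ALLOC][2-50 FREE]
Op 2: free(a) -> (freed a); heap: [0-50 FREE]
Op 3: b = malloc(3) -> b = 0; heap: [0-2 ALLOC][3-50 FREE]
Op 4: b = realloc(b, 18) -> b = 0; heap: [0-17 ALLOC][18-50 FREE]
Op 5: b = realloc(b, 23) -> b = 0; heap: [0-22 ALLOC][23-50 FREE]
Op 6: b = realloc(b, 1) -> b = 0; heap: [0-0 ALLOC][1-50 FREE]

Answer: [0-0 ALLOC][1-50 FREE]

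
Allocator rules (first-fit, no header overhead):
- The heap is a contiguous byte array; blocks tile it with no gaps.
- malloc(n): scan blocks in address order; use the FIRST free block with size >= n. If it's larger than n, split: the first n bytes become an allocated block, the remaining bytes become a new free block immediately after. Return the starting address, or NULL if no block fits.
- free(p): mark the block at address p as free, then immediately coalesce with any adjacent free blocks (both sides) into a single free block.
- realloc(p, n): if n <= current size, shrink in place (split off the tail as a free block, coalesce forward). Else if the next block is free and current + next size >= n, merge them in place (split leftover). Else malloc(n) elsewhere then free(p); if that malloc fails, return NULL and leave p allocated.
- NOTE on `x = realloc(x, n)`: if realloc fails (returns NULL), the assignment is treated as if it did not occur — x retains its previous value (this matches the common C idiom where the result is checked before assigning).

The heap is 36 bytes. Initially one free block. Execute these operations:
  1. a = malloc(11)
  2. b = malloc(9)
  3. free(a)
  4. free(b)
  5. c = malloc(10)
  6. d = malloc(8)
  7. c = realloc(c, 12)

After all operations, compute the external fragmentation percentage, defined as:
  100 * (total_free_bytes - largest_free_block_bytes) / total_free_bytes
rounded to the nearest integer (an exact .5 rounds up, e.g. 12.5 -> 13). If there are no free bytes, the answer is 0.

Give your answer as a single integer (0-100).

Answer: 38

Derivation:
Op 1: a = malloc(11) -> a = 0; heap: [0-10 ALLOC][11-35 FREE]
Op 2: b = malloc(9) -> b = 11; heap: [0-10 ALLOC][11-19 ALLOC][20-35 FREE]
Op 3: free(a) -> (freed a); heap: [0-10 FREE][11-19 ALLOC][20-35 FREE]
Op 4: free(b) -> (freed b); heap: [0-35 FREE]
Op 5: c = malloc(10) -> c = 0; heap: [0-9 ALLOC][10-35 FREE]
Op 6: d = malloc(8) -> d = 10; heap: [0-9 ALLOC][10-17 ALLOC][18-35 FREE]
Op 7: c = realloc(c, 12) -> c = 18; heap: [0-9 FREE][10-17 ALLOC][18-29 ALLOC][30-35 FREE]
Free blocks: [10 6] total_free=16 largest=10 -> 100*(16-10)/16 = 600/16 = 37.5 -> rounds to 38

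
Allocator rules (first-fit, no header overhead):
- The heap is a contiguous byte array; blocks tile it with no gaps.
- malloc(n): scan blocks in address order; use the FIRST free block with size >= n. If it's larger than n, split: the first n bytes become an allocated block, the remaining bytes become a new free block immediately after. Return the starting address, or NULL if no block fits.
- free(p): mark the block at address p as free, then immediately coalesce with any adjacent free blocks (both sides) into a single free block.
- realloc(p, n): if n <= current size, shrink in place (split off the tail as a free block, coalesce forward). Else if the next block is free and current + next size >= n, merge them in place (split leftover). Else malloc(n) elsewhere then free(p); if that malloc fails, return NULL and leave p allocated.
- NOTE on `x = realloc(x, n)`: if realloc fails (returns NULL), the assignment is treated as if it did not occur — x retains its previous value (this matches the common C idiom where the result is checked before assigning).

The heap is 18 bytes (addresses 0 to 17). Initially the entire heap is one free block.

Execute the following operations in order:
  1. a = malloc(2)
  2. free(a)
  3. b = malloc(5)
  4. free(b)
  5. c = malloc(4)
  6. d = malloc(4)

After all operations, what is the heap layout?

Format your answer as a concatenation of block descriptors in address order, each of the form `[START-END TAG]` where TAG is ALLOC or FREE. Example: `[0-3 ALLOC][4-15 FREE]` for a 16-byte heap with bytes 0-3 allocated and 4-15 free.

Op 1: a = malloc(2) -> a = 0; heap: [0-1 ALLOC][2-17 FREE]
Op 2: free(a) -> (freed a); heap: [0-17 FREE]
Op 3: b = malloc(5) -> b = 0; heap: [0-4 ALLOC][5-17 FREE]
Op 4: free(b) -> (freed b); heap: [0-17 FREE]
Op 5: c = malloc(4) -> c = 0; heap: [0-3 ALLOC][4-17 FREE]
Op 6: d = malloc(4) -> d = 4; heap: [0-3 ALLOC][4-7 ALLOC][8-17 FREE]

Answer: [0-3 ALLOC][4-7 ALLOC][8-17 FREE]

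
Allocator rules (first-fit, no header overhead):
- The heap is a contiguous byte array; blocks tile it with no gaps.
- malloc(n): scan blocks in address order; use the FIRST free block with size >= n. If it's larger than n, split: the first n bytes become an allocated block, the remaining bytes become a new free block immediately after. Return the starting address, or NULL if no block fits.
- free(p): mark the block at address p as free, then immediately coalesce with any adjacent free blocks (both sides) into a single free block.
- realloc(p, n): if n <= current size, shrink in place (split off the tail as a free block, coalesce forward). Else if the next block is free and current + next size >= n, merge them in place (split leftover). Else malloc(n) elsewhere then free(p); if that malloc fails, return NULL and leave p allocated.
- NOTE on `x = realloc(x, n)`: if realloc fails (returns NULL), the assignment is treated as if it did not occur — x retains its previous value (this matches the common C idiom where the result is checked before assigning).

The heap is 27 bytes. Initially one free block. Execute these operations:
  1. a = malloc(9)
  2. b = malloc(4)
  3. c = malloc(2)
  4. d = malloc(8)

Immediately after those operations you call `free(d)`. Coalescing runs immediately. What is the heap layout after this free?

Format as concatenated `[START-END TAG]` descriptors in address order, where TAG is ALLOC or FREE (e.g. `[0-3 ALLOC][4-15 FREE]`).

Answer: [0-8 ALLOC][9-12 ALLOC][13-14 ALLOC][15-26 FREE]

Derivation:
Op 1: a = malloc(9) -> a = 0; heap: [0-8 ALLOC][9-26 FREE]
Op 2: b = malloc(4) -> b = 9; heap: [0-8 ALLOC][9-12 ALLOC][13-26 FREE]
Op 3: c = malloc(2) -> c = 13; heap: [0-8 ALLOC][9-12 ALLOC][13-14 ALLOC][15-26 FREE]
Op 4: d = malloc(8) -> d = 15; heap: [0-8 ALLOC][9-12 ALLOC][13-14 ALLOC][15-22 ALLOC][23-26 FREE]
free(d): d = 15 -> block [15-22 ALLOC]; mark free, coalesce with adjacent free neighbors -> [0-8 ALLOC][9-12 ALLOC][13-14 ALLOC][15-26 FREE]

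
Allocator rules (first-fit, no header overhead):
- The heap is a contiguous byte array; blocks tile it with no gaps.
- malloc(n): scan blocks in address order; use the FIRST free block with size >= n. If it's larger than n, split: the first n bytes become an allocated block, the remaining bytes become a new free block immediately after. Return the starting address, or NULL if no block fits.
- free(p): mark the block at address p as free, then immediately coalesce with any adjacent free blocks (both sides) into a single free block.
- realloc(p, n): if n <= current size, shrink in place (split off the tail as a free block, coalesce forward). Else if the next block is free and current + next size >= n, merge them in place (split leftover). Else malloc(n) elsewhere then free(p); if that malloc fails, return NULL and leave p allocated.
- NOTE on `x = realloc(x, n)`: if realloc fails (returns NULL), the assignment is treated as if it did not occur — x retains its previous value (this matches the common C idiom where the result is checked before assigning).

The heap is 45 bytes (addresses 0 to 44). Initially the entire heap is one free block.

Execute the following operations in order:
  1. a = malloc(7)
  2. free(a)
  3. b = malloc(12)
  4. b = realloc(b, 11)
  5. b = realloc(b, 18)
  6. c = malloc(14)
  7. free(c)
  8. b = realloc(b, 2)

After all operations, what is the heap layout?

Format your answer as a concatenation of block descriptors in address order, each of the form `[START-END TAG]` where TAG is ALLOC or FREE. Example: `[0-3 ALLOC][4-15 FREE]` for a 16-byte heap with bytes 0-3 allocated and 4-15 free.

Op 1: a = malloc(7) -> a = 0; heap: [0-6 ALLOC][7-44 FREE]
Op 2: free(a) -> (freed a); heap: [0-44 FREE]
Op 3: b = malloc(12) -> b = 0; heap: [0-11 ALLOC][12-44 FREE]
Op 4: b = realloc(b, 11) -> b = 0; heap: [0-10 ALLOC][11-44 FREE]
Op 5: b = realloc(b, 18) -> b = 0; heap: [0-17 ALLOC][18-44 FREE]
Op 6: c = malloc(14) -> c = 18; heap: [0-17 ALLOC][18-31 ALLOC][32-44 FREE]
Op 7: free(c) -> (freed c); heap: [0-17 ALLOC][18-44 FREE]
Op 8: b = realloc(b, 2) -> b = 0; heap: [0-1 ALLOC][2-44 FREE]

Answer: [0-1 ALLOC][2-44 FREE]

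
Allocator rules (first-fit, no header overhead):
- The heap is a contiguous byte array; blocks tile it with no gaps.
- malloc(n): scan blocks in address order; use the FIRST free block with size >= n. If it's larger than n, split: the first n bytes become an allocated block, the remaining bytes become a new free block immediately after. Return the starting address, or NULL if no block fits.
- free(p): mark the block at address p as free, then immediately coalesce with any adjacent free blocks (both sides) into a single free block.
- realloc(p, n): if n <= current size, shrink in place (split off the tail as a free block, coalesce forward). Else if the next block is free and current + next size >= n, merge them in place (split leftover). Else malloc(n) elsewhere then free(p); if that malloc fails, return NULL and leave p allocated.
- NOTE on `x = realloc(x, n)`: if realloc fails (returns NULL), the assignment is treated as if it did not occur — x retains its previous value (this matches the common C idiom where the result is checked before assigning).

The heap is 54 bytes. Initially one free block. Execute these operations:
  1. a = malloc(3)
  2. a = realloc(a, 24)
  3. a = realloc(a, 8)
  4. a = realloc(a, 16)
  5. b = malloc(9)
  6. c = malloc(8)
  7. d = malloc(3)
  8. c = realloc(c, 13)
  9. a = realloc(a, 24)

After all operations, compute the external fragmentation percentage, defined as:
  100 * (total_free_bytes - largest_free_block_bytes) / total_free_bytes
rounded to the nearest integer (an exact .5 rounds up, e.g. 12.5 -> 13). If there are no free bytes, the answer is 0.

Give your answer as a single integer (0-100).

Answer: 38

Derivation:
Op 1: a = malloc(3) -> a = 0; heap: [0-2 ALLOC][3-53 FREE]
Op 2: a = realloc(a, 24) -> a = 0; heap: [0-23 ALLOC][24-53 FREE]
Op 3: a = realloc(a, 8) -> a = 0; heap: [0-7 ALLOC][8-53 FREE]
Op 4: a = realloc(a, 16) -> a = 0; heap: [0-15 ALLOC][16-53 FREE]
Op 5: b = malloc(9) -> b = 16; heap: [0-15 ALLOC][16-24 ALLOC][25-53 FREE]
Op 6: c = malloc(8) -> c = 25; heap: [0-15 ALLOC][16-24 ALLOC][25-32 ALLOC][33-53 FREE]
Op 7: d = malloc(3) -> d = 33; heap: [0-15 ALLOC][16-24 ALLOC][25-32 ALLOC][33-35 ALLOC][36-53 FREE]
Op 8: c = realloc(c, 13) -> c = 36; heap: [0-15 ALLOC][16-24 ALLOC][25-32 FREE][33-35 ALLOC][36-48 ALLOC][49-53 FREE]
Op 9: a = realloc(a, 24) -> NULL (a unchanged); heap: [0-15 ALLOC][16-24 ALLOC][25-32 FREE][33-35 ALLOC][36-48 ALLOC][49-53 FREE]
Free blocks: [8 5] total_free=13 largest=8 -> 100*(13-8)/13 = 500/13 ≈ 38.462 -> rounds to 38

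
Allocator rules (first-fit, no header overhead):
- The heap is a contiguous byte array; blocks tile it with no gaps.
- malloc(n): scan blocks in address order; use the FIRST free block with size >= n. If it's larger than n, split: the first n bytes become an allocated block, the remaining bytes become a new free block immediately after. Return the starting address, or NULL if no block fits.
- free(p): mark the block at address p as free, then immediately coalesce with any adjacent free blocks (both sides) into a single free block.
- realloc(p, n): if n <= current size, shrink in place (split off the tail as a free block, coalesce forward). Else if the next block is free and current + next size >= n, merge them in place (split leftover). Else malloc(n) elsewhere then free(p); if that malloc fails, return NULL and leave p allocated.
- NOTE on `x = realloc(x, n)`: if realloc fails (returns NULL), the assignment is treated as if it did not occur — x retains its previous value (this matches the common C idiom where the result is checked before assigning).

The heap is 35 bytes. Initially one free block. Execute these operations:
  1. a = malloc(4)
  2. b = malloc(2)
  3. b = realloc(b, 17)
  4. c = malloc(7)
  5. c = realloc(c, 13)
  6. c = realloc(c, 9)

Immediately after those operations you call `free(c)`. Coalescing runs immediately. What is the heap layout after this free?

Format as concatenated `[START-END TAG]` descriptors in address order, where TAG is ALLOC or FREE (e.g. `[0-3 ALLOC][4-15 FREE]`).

Op 1: a = malloc(4) -> a = 0; heap: [0-3 ALLOC][4-34 FREE]
Op 2: b = malloc(2) -> b = 4; heap: [0-3 ALLOC][4-5 ALLOC][6-34 FREE]
Op 3: b = realloc(b, 17) -> b = 4; heap: [0-3 ALLOC][4-20 ALLOC][21-34 FREE]
Op 4: c = malloc(7) -> c = 21; heap: [0-3 ALLOC][4-20 ALLOC][21-27 ALLOC][28-34 FREE]
Op 5: c = realloc(c, 13) -> c = 21; heap: [0-3 ALLOC][4-20 ALLOC][21-33 ALLOC][34-34 FREE]
Op 6: c = realloc(c, 9) -> c = 21; heap: [0-3 ALLOC][4-20 ALLOC][21-29 ALLOC][30-34 FREE]
free(c): c = 21 -> block [21-29 ALLOC]; mark free, coalesce with adjacent free neighbors -> [0-3 ALLOC][4-20 ALLOC][21-34 FREE]

Answer: [0-3 ALLOC][4-20 ALLOC][21-34 FREE]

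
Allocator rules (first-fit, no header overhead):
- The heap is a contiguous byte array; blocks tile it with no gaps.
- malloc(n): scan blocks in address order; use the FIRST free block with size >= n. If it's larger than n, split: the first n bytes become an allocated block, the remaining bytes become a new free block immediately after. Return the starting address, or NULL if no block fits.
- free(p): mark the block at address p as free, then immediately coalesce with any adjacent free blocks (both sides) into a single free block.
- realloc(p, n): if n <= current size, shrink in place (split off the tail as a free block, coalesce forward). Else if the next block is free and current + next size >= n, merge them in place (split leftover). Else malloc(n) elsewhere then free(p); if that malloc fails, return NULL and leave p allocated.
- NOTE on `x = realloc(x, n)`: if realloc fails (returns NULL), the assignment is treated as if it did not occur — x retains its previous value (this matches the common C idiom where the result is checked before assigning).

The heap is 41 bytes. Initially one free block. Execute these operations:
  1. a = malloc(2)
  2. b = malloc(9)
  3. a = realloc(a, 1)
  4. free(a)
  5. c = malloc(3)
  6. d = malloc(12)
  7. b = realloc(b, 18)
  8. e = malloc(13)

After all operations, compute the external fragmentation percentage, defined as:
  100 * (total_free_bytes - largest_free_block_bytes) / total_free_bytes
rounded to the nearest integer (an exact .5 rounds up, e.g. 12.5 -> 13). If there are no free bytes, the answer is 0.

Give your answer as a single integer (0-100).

Op 1: a = malloc(2) -> a = 0; heap: [0-1 ALLOC][2-40 FREE]
Op 2: b = malloc(9) -> b = 2; heap: [0-1 ALLOC][2-10 ALLOC][11-40 FREE]
Op 3: a = realloc(a, 1) -> a = 0; heap: [0-0 ALLOC][1-1 FREE][2-10 ALLOC][11-40 FREE]
Op 4: free(a) -> (freed a); heap: [0-1 FREE][2-10 ALLOC][11-40 FREE]
Op 5: c = malloc(3) -> c = 11; heap: [0-1 FREE][2-10 ALLOC][11-13 ALLOC][14-40 FREE]
Op 6: d = malloc(12) -> d = 14; heap: [0-1 FREE][2-10 ALLOC][11-13 ALLOC][14-25 ALLOC][26-40 FREE]
Op 7: b = realloc(b, 18) -> NULL (b unchanged); heap: [0-1 FREE][2-10 ALLOC][11-13 ALLOC][14-25 ALLOC][26-40 FREE]
Op 8: e = malloc(13) -> e = 26; heap: [0-1 FREE][2-10 ALLOC][11-13 ALLOC][14-25 ALLOC][26-38 ALLOC][39-40 FREE]
Free blocks: [2 2] total_free=4 largest=2 -> 100*(4-2)/4 = 200/4 = 50

Answer: 50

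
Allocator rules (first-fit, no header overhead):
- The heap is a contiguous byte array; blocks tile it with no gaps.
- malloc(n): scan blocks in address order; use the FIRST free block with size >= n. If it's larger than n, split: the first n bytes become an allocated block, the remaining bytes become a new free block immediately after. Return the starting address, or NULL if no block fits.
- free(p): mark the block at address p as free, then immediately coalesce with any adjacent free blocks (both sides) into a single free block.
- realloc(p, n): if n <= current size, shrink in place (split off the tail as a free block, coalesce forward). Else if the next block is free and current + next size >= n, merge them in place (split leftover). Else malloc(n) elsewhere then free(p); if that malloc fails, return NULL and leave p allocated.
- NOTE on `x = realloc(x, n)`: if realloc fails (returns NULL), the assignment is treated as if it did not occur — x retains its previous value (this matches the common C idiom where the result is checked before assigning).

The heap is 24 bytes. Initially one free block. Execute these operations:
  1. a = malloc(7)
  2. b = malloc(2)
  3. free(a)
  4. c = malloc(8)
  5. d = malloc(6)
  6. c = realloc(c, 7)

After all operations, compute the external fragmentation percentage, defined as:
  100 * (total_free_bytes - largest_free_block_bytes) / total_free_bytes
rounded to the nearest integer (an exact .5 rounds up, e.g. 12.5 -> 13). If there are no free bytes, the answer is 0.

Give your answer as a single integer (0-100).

Answer: 11

Derivation:
Op 1: a = malloc(7) -> a = 0; heap: [0-6 ALLOC][7-23 FREE]
Op 2: b = malloc(2) -> b = 7; heap: [0-6 ALLOC][7-8 ALLOC][9-23 FREE]
Op 3: free(a) -> (freed a); heap: [0-6 FREE][7-8 ALLOC][9-23 FREE]
Op 4: c = malloc(8) -> c = 9; heap: [0-6 FREE][7-8 ALLOC][9-16 ALLOC][17-23 FREE]
Op 5: d = malloc(6) -> d = 0; heap: [0-5 ALLOC][6-6 FREE][7-8 ALLOC][9-16 ALLOC][17-23 FREE]
Op 6: c = realloc(c, 7) -> c = 9; heap: [0-5 ALLOC][6-6 FREE][7-8 ALLOC][9-15 ALLOC][16-23 FREE]
Free blocks: [1 8] total_free=9 largest=8 -> 100*(9-8)/9 = 100/9 ≈ 11.111 -> rounds to 11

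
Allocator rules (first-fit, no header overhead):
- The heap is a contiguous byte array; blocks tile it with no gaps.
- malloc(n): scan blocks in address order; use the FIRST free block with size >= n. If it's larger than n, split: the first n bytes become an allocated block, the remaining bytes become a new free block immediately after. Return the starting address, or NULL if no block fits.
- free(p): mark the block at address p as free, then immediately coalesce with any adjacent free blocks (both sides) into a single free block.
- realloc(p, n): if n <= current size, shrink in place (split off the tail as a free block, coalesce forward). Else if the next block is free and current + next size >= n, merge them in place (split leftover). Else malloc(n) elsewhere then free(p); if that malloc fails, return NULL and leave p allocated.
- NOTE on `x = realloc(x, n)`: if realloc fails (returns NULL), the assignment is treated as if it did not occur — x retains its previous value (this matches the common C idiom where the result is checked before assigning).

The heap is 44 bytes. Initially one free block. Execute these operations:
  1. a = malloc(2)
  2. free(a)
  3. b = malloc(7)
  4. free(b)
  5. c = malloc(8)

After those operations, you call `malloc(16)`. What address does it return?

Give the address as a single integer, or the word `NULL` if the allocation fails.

Answer: 8

Derivation:
Op 1: a = malloc(2) -> a = 0; heap: [0-1 ALLOC][2-43 FREE]
Op 2: free(a) -> (freed a); heap: [0-43 FREE]
Op 3: b = malloc(7) -> b = 0; heap: [0-6 ALLOC][7-43 FREE]
Op 4: free(b) -> (freed b); heap: [0-43 FREE]
Op 5: c = malloc(8) -> c = 0; heap: [0-7 ALLOC][8-43 FREE]
malloc(16): first-fit scan over [0-7 ALLOC][8-43 FREE] -> 8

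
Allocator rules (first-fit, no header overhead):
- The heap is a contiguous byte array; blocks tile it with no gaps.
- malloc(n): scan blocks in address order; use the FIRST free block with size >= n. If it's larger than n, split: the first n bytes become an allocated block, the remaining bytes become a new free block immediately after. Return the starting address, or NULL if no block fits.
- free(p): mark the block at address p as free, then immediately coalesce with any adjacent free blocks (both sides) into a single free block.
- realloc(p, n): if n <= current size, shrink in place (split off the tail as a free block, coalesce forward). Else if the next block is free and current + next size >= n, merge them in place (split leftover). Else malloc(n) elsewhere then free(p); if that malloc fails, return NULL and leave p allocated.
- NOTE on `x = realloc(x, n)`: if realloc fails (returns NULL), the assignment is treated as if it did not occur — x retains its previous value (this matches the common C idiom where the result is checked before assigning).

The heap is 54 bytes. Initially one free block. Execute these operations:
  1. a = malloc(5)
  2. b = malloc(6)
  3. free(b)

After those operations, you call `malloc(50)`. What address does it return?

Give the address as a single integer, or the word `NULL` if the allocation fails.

Answer: NULL

Derivation:
Op 1: a = malloc(5) -> a = 0; heap: [0-4 ALLOC][5-53 FREE]
Op 2: b = malloc(6) -> b = 5; heap: [0-4 ALLOC][5-10 ALLOC][11-53 FREE]
Op 3: free(b) -> (freed b); heap: [0-4 ALLOC][5-53 FREE]
malloc(50): first-fit scan over [0-4 ALLOC][5-53 FREE] -> NULL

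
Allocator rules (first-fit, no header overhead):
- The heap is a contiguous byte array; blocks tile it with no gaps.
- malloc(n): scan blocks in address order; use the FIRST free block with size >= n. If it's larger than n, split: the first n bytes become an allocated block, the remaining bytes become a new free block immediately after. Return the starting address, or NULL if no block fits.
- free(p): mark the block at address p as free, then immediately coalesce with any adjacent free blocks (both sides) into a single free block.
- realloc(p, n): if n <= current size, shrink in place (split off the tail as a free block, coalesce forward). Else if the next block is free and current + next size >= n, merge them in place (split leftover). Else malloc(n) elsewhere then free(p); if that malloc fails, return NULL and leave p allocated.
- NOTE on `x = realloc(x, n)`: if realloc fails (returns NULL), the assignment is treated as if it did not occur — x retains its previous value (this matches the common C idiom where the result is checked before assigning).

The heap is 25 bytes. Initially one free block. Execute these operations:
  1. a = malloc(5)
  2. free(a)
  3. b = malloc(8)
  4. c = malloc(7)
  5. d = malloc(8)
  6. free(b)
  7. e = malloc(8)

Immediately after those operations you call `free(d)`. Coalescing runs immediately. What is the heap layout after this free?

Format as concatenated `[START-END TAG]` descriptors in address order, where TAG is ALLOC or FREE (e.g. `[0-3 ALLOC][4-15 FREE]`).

Op 1: a = malloc(5) -> a = 0; heap: [0-4 ALLOC][5-24 FREE]
Op 2: free(a) -> (freed a); heap: [0-24 FREE]
Op 3: b = malloc(8) -> b = 0; heap: [0-7 ALLOC][8-24 FREE]
Op 4: c = malloc(7) -> c = 8; heap: [0-7 ALLOC][8-14 ALLOC][15-24 FREE]
Op 5: d = malloc(8) -> d = 15; heap: [0-7 ALLOC][8-14 ALLOC][15-22 ALLOC][23-24 FREE]
Op 6: free(b) -> (freed b); heap: [0-7 FREE][8-14 ALLOC][15-22 ALLOC][23-24 FREE]
Op 7: e = malloc(8) -> e = 0; heap: [0-7 ALLOC][8-14 ALLOC][15-22 ALLOC][23-24 FREE]
free(d): d = 15 -> block [15-22 ALLOC]; mark free, coalesce with adjacent free neighbors -> [0-7 ALLOC][8-14 ALLOC][15-24 FREE]

Answer: [0-7 ALLOC][8-14 ALLOC][15-24 FREE]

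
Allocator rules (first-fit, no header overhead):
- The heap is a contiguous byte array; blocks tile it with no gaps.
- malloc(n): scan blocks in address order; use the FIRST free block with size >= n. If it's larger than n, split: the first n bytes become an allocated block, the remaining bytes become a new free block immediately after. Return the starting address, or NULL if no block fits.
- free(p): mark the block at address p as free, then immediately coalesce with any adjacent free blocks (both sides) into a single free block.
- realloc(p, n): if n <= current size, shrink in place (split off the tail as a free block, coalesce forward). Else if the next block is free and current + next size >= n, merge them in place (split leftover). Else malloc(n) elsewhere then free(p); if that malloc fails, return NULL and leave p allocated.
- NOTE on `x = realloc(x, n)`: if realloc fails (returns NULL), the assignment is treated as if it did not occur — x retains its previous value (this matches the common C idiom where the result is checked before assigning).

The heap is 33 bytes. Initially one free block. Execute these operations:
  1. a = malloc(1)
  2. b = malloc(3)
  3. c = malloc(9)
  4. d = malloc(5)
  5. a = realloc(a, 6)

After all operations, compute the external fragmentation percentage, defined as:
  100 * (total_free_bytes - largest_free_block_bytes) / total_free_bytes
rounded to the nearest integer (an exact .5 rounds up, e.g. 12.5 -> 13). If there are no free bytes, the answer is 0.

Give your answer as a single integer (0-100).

Answer: 10

Derivation:
Op 1: a = malloc(1) -> a = 0; heap: [0-0 ALLOC][1-32 FREE]
Op 2: b = malloc(3) -> b = 1; heap: [0-0 ALLOC][1-3 ALLOC][4-32 FREE]
Op 3: c = malloc(9) -> c = 4; heap: [0-0 ALLOC][1-3 ALLOC][4-12 ALLOC][13-32 FREE]
Op 4: d = malloc(5) -> d = 13; heap: [0-0 ALLOC][1-3 ALLOC][4-12 ALLOC][13-17 ALLOC][18-32 FREE]
Op 5: a = realloc(a, 6) -> a = 18; heap: [0-0 FREE][1-3 ALLOC][4-12 ALLOC][13-17 ALLOC][18-23 ALLOC][24-32 FREE]
Free blocks: [1 9] total_free=10 largest=9 -> 100*(10-9)/10 = 100/10 = 10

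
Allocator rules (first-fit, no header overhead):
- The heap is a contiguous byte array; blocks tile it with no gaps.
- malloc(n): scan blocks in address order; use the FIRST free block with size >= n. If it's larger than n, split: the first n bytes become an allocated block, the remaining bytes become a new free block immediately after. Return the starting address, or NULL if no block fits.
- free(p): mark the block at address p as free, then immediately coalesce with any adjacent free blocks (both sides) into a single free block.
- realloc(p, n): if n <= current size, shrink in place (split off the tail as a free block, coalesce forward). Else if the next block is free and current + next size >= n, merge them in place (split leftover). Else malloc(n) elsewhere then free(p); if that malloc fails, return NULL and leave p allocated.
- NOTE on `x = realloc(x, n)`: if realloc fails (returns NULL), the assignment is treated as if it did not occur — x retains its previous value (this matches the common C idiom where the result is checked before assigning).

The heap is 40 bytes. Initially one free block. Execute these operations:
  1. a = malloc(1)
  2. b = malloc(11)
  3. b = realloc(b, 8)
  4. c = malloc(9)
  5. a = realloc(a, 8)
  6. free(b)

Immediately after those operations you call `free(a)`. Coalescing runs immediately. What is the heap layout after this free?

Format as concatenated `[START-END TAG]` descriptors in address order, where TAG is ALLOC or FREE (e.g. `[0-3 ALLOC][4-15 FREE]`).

Answer: [0-8 FREE][9-17 ALLOC][18-39 FREE]

Derivation:
Op 1: a = malloc(1) -> a = 0; heap: [0-0 ALLOC][1-39 FREE]
Op 2: b = malloc(11) -> b = 1; heap: [0-0 ALLOC][1-11 ALLOC][12-39 FREE]
Op 3: b = realloc(b, 8) -> b = 1; heap: [0-0 ALLOC][1-8 ALLOC][9-39 FREE]
Op 4: c = malloc(9) -> c = 9; heap: [0-0 ALLOC][1-8 ALLOC][9-17 ALLOC][18-39 FREE]
Op 5: a = realloc(a, 8) -> a = 18; heap: [0-0 FREE][1-8 ALLOC][9-17 ALLOC][18-25 ALLOC][26-39 FREE]
Op 6: free(b) -> (freed b); heap: [0-8 FREE][9-17 ALLOC][18-25 ALLOC][26-39 FREE]
free(a): a = 18 -> block [18-25 ALLOC]; mark free, coalesce with adjacent free neighbors -> [0-8 FREE][9-17 ALLOC][18-39 FREE]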